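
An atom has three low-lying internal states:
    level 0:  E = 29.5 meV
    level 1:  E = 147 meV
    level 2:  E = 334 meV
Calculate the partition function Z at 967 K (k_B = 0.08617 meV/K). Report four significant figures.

k_BT = 0.08617 × 967 K = 83.3264 meV.
Eᵢ/kT = 0.354029, 1.76415, 4.00833.
Z = Σ e^(−Eᵢ/kT) = e^(−0.354029) + e^(−1.76415) + e^(−4.00833) = 0.701855 + 0.171332 + 0.0181637 = 0.891351.

Z = 0.8914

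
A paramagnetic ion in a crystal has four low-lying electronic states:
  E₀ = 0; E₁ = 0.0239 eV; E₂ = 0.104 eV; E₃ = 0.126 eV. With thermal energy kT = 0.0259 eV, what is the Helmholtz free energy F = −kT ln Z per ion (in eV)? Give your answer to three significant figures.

-0.00914 eV

Eᵢ/kT = 0, 0.92278, 4.0154, 4.8649.
Z = Σ e^(−Eᵢ/kT) = e^(−0) + e^(−0.92278) + e^(−4.0154) + e^(−4.8649) = 1.0000 + 0.39741 + 0.018036 + 0.0077126 = 1.4232.
F = −kT ln Z = −0.0259 × ln(1.4232) = −0.0259 × 0.35291 = -0.00914 eV.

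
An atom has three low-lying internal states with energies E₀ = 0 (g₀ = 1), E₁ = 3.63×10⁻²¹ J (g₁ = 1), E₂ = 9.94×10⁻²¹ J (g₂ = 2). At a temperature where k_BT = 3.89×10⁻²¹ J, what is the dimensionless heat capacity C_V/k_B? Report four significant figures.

Eᵢ/kT = 0, 0.933162, 2.55527.
Z = Σ gᵢe^(−Eᵢ/kT) = 1·e^(−0) + 1·e^(−0.933162) + 2·e^(−2.55527) = 1.00000 + 0.393308 + 0.155343 = 1.54865.
⟨E⟩ = 1.91897, ⟨E²⟩ = 13.2574.
C_V/k_B = (⟨E²⟩ − ⟨E⟩²)/(kT)² = (13.2574 − 3.68245)/15.1321 = 0.6328.

0.6328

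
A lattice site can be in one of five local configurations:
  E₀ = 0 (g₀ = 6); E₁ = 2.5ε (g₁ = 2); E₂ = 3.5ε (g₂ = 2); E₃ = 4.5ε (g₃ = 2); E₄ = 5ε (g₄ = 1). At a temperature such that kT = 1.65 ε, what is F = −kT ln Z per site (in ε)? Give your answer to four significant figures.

Eᵢ/kT = 0, 1.51515, 2.12121, 2.72727, 3.03030.
Z = Σ gᵢe^(−Eᵢ/kT) = 6·e^(−0) + 2·e^(−1.51515) + 2·e^(−2.12121) + 2·e^(−2.72727) + 1·e^(−3.03030) = 6.00000 + 0.439550 + 0.239773 + 0.130795 + 0.0483011 = 6.85842.
F = −kT ln Z = −1.65 × ln(6.85842) = −1.65 × 1.92548 = -3.177 ε.

-3.177 ε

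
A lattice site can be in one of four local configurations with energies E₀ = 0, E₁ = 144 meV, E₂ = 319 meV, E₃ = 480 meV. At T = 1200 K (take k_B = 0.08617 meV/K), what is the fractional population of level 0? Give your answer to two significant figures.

0.77

k_BT = 0.08617 × 1200 K = 103.4 meV.
Eᵢ/kT = 0, 1.393, 3.085, 4.642.
Z = Σ e^(−Eᵢ/kT) = e^(−0) + e^(−1.393) + e^(−3.085) + e^(−4.642) = 1.000 + 0.2483 + 0.04573 + 0.009638 = 1.304.
P₀ = e^(−E₀/kT) / Z = 1.000/1.304 = 0.77.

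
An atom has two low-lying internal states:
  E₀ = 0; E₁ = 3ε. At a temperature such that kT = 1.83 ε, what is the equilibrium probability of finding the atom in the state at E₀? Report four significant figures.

0.8374

Eᵢ/kT = 0, 1.63934.
Z = Σ e^(−Eᵢ/kT) = e^(−0) + e^(−1.63934) = 1.00000 + 0.194108 = 1.19411.
P₀ = e^(−E₀/kT) / Z = 1.00000/1.19411 = 0.8374.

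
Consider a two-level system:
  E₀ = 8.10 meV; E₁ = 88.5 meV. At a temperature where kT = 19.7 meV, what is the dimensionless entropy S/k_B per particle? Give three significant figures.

0.0845

Eᵢ/kT = 0.41117, 4.4924.
Z = Σ e^(−Eᵢ/kT) = e^(−0.41117) + e^(−4.4924) = 0.66287 + 0.011194 = 0.67406.
⟨E⟩ = Σ EᵢPᵢ = 9.4352 meV.
S/k_B = ln Z + ⟨E⟩/kT = ln(0.67406) + 9.4352/19.7 = -0.39444 + 0.47894 = 0.0845.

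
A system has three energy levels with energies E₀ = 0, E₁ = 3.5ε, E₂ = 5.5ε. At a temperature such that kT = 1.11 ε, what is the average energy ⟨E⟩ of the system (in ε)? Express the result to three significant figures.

Eᵢ/kT = 0, 3.1532, 4.9550.
Z = Σ e^(−Eᵢ/kT) = e^(−0) + e^(−3.1532) + e^(−4.9550) = 1.0000 + 0.042715 + 0.0070481 = 1.0498.
⟨E⟩ = Σ Eᵢ e^(−Eᵢ/kT) / Z = (0·1.0000 + 3.5·0.042715 + 5.5·0.0070481) / 1.0498 = 0.179 ε.

0.179 ε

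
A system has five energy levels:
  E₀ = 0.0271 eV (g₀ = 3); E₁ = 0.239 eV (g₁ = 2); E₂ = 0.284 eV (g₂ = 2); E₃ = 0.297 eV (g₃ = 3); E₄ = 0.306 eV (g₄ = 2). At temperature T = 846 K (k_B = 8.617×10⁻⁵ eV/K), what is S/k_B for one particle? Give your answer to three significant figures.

k_BT = 8.617×10⁻⁵ × 846 K = 0.072900 eV.
Eᵢ/kT = 0.37174, 3.2785, 3.8957, 4.0741, 4.1975.
Z = Σ gᵢe^(−Eᵢ/kT) = 3·e^(−0.37174) + 2·e^(−3.2785) + 2·e^(−3.8957) + 3·e^(−4.0741) + 2·e^(−4.1975) = 2.0686 + 0.075369 + 0.040658 + 0.051023 + 0.030066 = 2.2657.
⟨E⟩ = Σ EᵢPᵢ = 0.048538 eV.
S/k_B = ln Z + ⟨E⟩/kT = ln(2.2657) + 0.048538/0.072900 = 0.81788 + 0.66582 = 1.48.

1.48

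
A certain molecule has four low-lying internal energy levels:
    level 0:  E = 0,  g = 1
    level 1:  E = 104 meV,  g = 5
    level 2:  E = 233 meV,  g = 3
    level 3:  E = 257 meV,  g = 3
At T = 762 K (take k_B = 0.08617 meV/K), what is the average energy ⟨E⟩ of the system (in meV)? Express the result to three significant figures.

k_BT = 0.08617 × 762 K = 65.662 meV.
Eᵢ/kT = 0, 1.5839, 3.5485, 3.9140.
Z = Σ gᵢe^(−Eᵢ/kT) = 1·e^(−0) + 5·e^(−1.5839) + 3·e^(−3.5485) + 3·e^(−3.9140) = 1.0000 + 1.0259 + 0.086303 + 0.059881 = 2.1721.
⟨E⟩ = Σ Eᵢ gᵢe^(−Eᵢ/kT) / Z = (0·1.0000 + 104·1.0259 + 233·0.086303 + 257·0.059881) / 2.1721 = 65.5 meV.

65.5 meV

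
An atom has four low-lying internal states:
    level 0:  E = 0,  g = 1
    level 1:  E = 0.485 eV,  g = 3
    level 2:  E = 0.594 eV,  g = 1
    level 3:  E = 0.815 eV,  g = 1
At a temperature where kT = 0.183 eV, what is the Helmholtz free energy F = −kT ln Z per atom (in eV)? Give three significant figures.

-0.0427 eV

Eᵢ/kT = 0, 2.6503, 3.2459, 4.4536.
Z = Σ gᵢe^(−Eᵢ/kT) = 1·e^(−0) + 3·e^(−2.6503) + 1·e^(−3.2459) + 1·e^(−4.4536) = 1.0000 + 0.21189 + 0.038934 + 0.011637 = 1.2625.
F = −kT ln Z = −0.183 × ln(1.2625) = −0.183 × 0.23309 = -0.0427 eV.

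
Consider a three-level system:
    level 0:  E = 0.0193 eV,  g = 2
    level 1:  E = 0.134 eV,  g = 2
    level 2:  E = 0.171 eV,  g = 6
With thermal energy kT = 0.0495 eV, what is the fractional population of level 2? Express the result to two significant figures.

0.11

Eᵢ/kT = 0.3899, 2.707, 3.455.
Z = Σ gᵢe^(−Eᵢ/kT) = 2·e^(−0.3899) + 2·e^(−2.707) + 6·e^(−3.455) = 1.354 + 0.1335 + 0.1895 = 1.677.
P₂ = g₂ e^(−E₂/kT) / Z = 0.1895/1.677 = 0.11.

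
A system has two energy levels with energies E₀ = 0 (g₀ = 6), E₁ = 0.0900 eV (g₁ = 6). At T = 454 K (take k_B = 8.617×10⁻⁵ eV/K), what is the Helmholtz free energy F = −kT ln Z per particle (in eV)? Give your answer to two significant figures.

k_BT = 8.617×10⁻⁵ × 454 K = 0.03912 eV.
Eᵢ/kT = 0, 2.301.
Z = Σ gᵢe^(−Eᵢ/kT) = 6·e^(−0) + 6·e^(−2.301) = 6.000 + 0.6010 = 6.601.
F = −kT ln Z = −0.03912 × ln(6.601) = −0.03912 × 1.887 = -0.074 eV.

-0.074 eV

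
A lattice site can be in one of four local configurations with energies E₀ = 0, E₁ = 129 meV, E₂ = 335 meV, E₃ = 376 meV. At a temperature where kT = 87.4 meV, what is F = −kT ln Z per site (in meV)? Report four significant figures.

Eᵢ/kT = 0, 1.47597, 3.83295, 4.30206.
Z = Σ e^(−Eᵢ/kT) = e^(−0) + e^(−1.47597) + e^(−3.83295) + e^(−4.30206) = 1.00000 + 0.228557 + 0.0216457 + 0.0135406 = 1.26374.
F = −kT ln Z = −87.4 × ln(1.26374) = −87.4 × 0.234076 = -20.46 meV.

-20.46 meV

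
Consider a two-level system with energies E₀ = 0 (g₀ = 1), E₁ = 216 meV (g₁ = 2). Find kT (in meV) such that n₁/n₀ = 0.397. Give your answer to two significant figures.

130 meV

n₁/n₀ = (g₁/g₀) exp[−(E₁−E₀)/kT] = 0.397.
⇒ (E₁−E₀)/kT = ln((2/1)/0.397) = ln(5.038) = 1.617.
kT = 216 meV / 1.617 = 130 meV.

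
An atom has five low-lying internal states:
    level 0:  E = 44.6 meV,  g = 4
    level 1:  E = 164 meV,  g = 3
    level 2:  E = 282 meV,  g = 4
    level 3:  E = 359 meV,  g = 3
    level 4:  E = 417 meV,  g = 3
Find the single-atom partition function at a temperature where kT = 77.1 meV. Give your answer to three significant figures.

Z = 2.75

Eᵢ/kT = 0.57847, 2.1271, 3.6576, 4.6563, 5.4086.
Z = Σ gᵢe^(−Eᵢ/kT) = 4·e^(−0.57847) + 3·e^(−2.1271) + 4·e^(−3.6576) + 3·e^(−4.6563) + 3·e^(−5.4086) = 2.2430 + 0.35755 + 0.10318 + 0.028505 + 0.013434 = 2.7457.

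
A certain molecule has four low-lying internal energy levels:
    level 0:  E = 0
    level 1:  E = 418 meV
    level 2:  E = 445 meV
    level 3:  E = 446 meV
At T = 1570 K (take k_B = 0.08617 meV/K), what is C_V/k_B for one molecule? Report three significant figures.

k_BT = 0.08617 × 1570 K = 135.29 meV.
Eᵢ/kT = 0, 3.0897, 3.2892, 3.2966.
Z = Σ e^(−Eᵢ/kT) = e^(−0) + e^(−3.0897) + e^(−3.2892) + e^(−3.2966) = 1.0000 + 0.045516 + 0.037284 + 0.037009 = 1.1198.
⟨E⟩ = 46.547 meV, ⟨E²⟩ = 20269 meV².
C_V/k_B = (⟨E²⟩ − ⟨E⟩²)/(kT)² = (20269 − 2166.6)/18303 = 0.989.

0.989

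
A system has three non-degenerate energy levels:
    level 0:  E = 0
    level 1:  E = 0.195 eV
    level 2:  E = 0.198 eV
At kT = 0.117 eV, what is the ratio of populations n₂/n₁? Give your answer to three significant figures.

n₂/n₁ = exp[−(E₂−E₁)/kT] = exp(−(0.003 eV)/(0.117 eV)) = exp(-0.025641) = 0.975.

0.975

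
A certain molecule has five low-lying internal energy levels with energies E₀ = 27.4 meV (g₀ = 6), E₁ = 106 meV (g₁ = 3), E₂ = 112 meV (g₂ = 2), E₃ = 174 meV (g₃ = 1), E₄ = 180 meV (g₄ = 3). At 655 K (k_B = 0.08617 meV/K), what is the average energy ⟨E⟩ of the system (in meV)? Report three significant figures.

k_BT = 0.08617 × 655 K = 56.441 meV.
Eᵢ/kT = 0.48546, 1.8781, 1.9844, 3.0829, 3.1892.
Z = Σ gᵢe^(−Eᵢ/kT) = 6·e^(−0.48546) + 3·e^(−1.8781) + 2·e^(−1.9844) + 1·e^(−3.0829) + 3·e^(−3.1892) = 3.6925 + 0.45864 + 0.27493 + 0.045826 + 0.12361 = 4.5955.
⟨E⟩ = Σ Eᵢ gᵢe^(−Eᵢ/kT) / Z = (27.4·3.6925 + 106·0.45864 + 112·0.27493 + 174·0.045826 + 180·0.12361) / 4.5955 = 45.9 meV.

45.9 meV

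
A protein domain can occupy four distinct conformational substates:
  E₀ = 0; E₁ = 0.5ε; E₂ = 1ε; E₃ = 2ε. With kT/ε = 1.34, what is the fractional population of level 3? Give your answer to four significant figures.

Eᵢ/kT = 0, 0.373134, 0.746269, 1.49254.
Z = Σ e^(−Eᵢ/kT) = e^(−0) + e^(−0.373134) + e^(−0.746269) + e^(−1.49254) = 1.00000 + 0.688573 + 0.474132 + 0.224801 = 2.38751.
P₃ = e^(−E₃/kT) / Z = 0.224801/2.38751 = 0.09416.

0.09416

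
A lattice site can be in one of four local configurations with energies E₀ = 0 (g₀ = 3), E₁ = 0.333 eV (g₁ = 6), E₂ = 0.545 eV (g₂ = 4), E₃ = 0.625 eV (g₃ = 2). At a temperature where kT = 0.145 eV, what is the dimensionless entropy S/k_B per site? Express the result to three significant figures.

1.81

Eᵢ/kT = 0, 2.2966, 3.7586, 4.3103.
Z = Σ gᵢe^(−Eᵢ/kT) = 3·e^(−0) + 6·e^(−2.2966) + 4·e^(−3.7586) + 2·e^(−4.3103) = 3.0000 + 0.60360 + 0.093265 + 0.026859 = 3.7237.
⟨E⟩ = Σ EᵢPᵢ = 0.072137 eV.
S/k_B = ln Z + ⟨E⟩/kT = ln(3.7237) + 0.072137/0.145 = 1.3147 + 0.49750 = 1.81.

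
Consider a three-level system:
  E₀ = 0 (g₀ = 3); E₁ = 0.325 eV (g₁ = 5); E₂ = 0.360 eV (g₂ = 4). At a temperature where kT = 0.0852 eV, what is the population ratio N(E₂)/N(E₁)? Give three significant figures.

0.530

n₂/n₁ = (g₂/g₁) exp[−(E₂−E₁)/kT] = (4/5) × exp(−(0.035 eV)/(0.0852 eV)) = (4/5) × exp(-0.41080) = 0.530.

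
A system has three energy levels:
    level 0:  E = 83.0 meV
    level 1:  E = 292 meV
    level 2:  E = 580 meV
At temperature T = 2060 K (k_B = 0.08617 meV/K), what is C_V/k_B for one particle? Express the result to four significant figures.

k_BT = 0.08617 × 2060 K = 177.510 meV.
Eᵢ/kT = 0.467579, 1.64498, 3.26742.
Z = Σ e^(−Eᵢ/kT) = e^(−0.467579) + e^(−1.64498) + e^(−3.26742) = 0.626517 + 0.193016 + 0.0381046 = 0.857638.
⟨E⟩ = 152.118 meV, ⟨E²⟩ = 39167.8 meV².
C_V/k_B = (⟨E²⟩ − ⟨E⟩²)/(kT)² = (39167.8 − 23139.9)/31509.8 = 0.5087.

0.5087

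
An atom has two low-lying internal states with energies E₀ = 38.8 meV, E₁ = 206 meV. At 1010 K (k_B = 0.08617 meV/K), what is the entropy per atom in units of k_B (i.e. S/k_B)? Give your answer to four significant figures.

0.3821

k_BT = 0.08617 × 1010 K = 87.0317 meV.
Eᵢ/kT = 0.445815, 2.36695.
Z = Σ e^(−Eᵢ/kT) = e^(−0.445815) + e^(−2.36695) = 0.640302 + 0.0937663 = 0.734068.
⟨E⟩ = Σ EᵢPᵢ = 60.1573 meV.
S/k_B = ln Z + ⟨E⟩/kT = ln(0.734068) + 60.1573/87.0317 = -0.309154 + 0.691211 = 0.3821.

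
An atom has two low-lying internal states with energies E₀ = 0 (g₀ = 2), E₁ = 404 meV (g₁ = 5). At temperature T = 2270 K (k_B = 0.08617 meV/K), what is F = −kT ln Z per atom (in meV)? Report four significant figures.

-189.4 meV

k_BT = 0.08617 × 2270 K = 195.606 meV.
Eᵢ/kT = 0, 2.06538.
Z = Σ gᵢe^(−Eᵢ/kT) = 2·e^(−0) + 5·e^(−2.06538) = 2.00000 + 0.633851 = 2.63385.
F = −kT ln Z = −195.606 × ln(2.63385) = −195.606 × 0.968447 = -189.4 meV.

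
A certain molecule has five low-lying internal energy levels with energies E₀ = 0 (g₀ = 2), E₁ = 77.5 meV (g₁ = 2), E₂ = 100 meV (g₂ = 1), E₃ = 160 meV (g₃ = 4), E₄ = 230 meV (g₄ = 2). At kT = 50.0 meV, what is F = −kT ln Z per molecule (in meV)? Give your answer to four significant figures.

Eᵢ/kT = 0, 1.55000, 2.00000, 3.20000, 4.60000.
Z = Σ gᵢe^(−Eᵢ/kT) = 2·e^(−0) + 2·e^(−1.55000) + 1·e^(−2.00000) + 4·e^(−3.20000) + 2·e^(−4.60000) = 2.00000 + 0.424496 + 0.135335 + 0.163049 + 0.0201037 = 2.74298.
F = −kT ln Z = −50.0 × ln(2.74298) = −50.0 × 1.00904 = -50.45 meV.

-50.45 meV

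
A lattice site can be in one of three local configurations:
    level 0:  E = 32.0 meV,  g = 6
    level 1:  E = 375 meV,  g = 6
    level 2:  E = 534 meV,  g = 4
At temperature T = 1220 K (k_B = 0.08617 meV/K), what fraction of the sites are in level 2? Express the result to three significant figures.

k_BT = 0.08617 × 1220 K = 105.13 meV.
Eᵢ/kT = 0.30439, 3.5670, 5.0794.
Z = Σ gᵢe^(−Eᵢ/kT) = 6·e^(−0.30439) + 6·e^(−3.5670) + 4·e^(−5.0794) = 4.4254 + 0.16944 + 0.024895 = 4.6197.
P₂ = g₂ e^(−E₂/kT) / Z = 0.024895/4.6197 = 0.00539.

0.00539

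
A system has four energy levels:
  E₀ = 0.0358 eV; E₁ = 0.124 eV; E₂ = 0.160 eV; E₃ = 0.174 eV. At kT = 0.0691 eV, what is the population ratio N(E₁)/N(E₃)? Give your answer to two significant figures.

2.1

n₁/n₃ = exp[−(E₁−E₃)/kT] = exp(−(-0.050 eV)/(0.0691 eV)) = exp(0.7236) = 2.1.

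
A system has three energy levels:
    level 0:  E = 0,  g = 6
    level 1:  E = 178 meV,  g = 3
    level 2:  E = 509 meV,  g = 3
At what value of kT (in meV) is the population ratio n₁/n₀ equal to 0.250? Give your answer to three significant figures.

257 meV

n₁/n₀ = (g₁/g₀) exp[−(E₁−E₀)/kT] = 0.250.
⇒ (E₁−E₀)/kT = ln((3/6)/0.250) = ln(2.0000) = 0.69315.
kT = 178 meV / 0.69315 = 257 meV.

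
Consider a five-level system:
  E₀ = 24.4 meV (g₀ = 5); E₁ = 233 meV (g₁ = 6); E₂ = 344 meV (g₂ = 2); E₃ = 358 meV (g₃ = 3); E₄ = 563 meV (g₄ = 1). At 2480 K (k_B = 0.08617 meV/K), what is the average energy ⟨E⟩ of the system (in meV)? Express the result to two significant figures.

130 meV

k_BT = 0.08617 × 2480 K = 213.7 meV.
Eᵢ/kT = 0.1142, 1.090, 1.610, 1.675, 2.635.
Z = Σ gᵢe^(−Eᵢ/kT) = 5·e^(−0.1142) + 6·e^(−1.090) + 2·e^(−1.610) + 3·e^(−1.675) + 1·e^(−2.635) = 4.460 + 2.017 + 0.3998 + 0.5619 + 0.07172 = 7.510.
⟨E⟩ = Σ Eᵢ gᵢe^(−Eᵢ/kT) / Z = (24.4·4.460 + 233·2.017 + 344·0.3998 + 358·0.5619 + 563·0.07172) / 7.510 = 130 meV.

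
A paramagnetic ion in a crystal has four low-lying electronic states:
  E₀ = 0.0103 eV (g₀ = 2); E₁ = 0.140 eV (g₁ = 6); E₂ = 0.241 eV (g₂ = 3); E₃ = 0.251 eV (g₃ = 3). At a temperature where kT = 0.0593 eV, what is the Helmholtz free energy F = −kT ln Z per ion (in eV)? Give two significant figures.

-0.050 eV

Eᵢ/kT = 0.1737, 2.361, 4.064, 4.233.
Z = Σ gᵢe^(−Eᵢ/kT) = 2·e^(−0.1737) + 6·e^(−2.361) + 3·e^(−4.064) + 3·e^(−4.233) = 1.681 + 0.5660 + 0.05154 + 0.04353 = 2.342.
F = −kT ln Z = −0.0593 × ln(2.342) = −0.0593 × 0.8510 = -0.050 eV.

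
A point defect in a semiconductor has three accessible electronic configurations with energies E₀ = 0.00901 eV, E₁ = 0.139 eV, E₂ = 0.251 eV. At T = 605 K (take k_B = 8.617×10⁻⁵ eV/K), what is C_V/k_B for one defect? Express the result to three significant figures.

0.608

k_BT = 8.617×10⁻⁵ × 605 K = 0.052133 eV.
Eᵢ/kT = 0.17283, 2.6663, 4.8146.
Z = Σ e^(−Eᵢ/kT) = e^(−0.17283) + e^(−2.6663) + e^(−4.8146) = 0.84128 + 0.069509 + 0.0081105 = 0.91890.
⟨E⟩ = 0.020979 eV, ⟨E²⟩ = 0.0020919 eV².
C_V/k_B = (⟨E²⟩ − ⟨E⟩²)/(kT)² = (0.0020919 − 0.00044012)/0.0027178 = 0.608.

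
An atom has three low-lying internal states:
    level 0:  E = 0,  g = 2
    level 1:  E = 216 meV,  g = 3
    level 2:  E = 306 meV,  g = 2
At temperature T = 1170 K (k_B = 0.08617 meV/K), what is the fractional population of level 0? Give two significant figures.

k_BT = 0.08617 × 1170 K = 100.8 meV.
Eᵢ/kT = 0, 2.143, 3.036.
Z = Σ gᵢe^(−Eᵢ/kT) = 2·e^(−0) + 3·e^(−2.143) + 2·e^(−3.036) = 2.000 + 0.3519 + 0.09605 = 2.448.
P₀ = g₀ e^(−E₀/kT) / Z = 2.000/2.448 = 0.82.

0.82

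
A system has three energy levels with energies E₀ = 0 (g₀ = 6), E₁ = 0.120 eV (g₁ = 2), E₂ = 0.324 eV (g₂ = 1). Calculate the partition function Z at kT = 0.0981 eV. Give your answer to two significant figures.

Eᵢ/kT = 0, 1.223, 3.303.
Z = Σ gᵢe^(−Eᵢ/kT) = 6·e^(−0) + 2·e^(−1.223) + 1·e^(−3.303) = 6.000 + 0.5887 + 0.03677 = 6.625.

Z = 6.6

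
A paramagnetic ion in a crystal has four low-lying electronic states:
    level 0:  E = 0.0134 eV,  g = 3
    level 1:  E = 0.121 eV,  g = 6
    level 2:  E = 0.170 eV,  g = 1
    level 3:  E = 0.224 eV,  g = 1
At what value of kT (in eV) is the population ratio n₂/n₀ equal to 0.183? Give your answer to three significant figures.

0.261 eV

n₂/n₀ = (g₂/g₀) exp[−(E₂−E₀)/kT] = 0.183.
⇒ (E₂−E₀)/kT = ln((1/3)/0.183) = ln(1.8215) = 0.59966.
kT = 0.1566 eV / 0.59966 = 0.261 eV.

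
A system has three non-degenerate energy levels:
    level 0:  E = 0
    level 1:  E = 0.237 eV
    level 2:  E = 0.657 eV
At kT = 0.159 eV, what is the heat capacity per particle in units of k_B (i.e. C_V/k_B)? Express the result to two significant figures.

Eᵢ/kT = 0, 1.491, 4.132.
Z = Σ e^(−Eᵢ/kT) = e^(−0) + e^(−1.491) + e^(−4.132) = 1.000 + 0.2251 + 0.01605 = 1.241.
⟨E⟩ = 0.05149 eV, ⟨E²⟩ = 0.01577 eV².
C_V/k_B = (⟨E²⟩ − ⟨E⟩²)/(kT)² = (0.01577 − 0.002651)/0.02528 = 0.52.

0.52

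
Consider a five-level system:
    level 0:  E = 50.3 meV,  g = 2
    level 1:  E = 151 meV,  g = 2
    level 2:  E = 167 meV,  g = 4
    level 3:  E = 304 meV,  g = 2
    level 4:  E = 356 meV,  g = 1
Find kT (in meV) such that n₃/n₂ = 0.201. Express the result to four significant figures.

n₃/n₂ = (g₃/g₂) exp[−(E₃−E₂)/kT] = 0.201.
⇒ (E₃−E₂)/kT = ln((2/4)/0.201) = ln(2.48756) = 0.911302.
kT = 137 meV / 0.911302 = 150.3 meV.

150.3 meV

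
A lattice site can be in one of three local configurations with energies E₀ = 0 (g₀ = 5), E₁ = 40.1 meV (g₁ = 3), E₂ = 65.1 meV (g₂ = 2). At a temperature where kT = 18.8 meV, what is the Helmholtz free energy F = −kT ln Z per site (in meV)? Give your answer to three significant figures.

Eᵢ/kT = 0, 2.1330, 3.4628.
Z = Σ gᵢe^(−Eᵢ/kT) = 5·e^(−0) + 3·e^(−2.1330) + 2·e^(−3.4628) = 5.0000 + 0.35544 + 0.062684 = 5.4181.
F = −kT ln Z = −18.8 × ln(5.4181) = −18.8 × 1.6897 = -31.8 meV.

-31.8 meV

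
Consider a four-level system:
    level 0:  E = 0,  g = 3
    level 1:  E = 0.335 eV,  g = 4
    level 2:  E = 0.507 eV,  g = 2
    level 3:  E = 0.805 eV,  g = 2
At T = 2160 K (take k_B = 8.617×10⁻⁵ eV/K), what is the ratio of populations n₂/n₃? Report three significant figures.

4.96

k_BT = 8.617×10⁻⁵ × 2160 K = 0.18613 eV.
n₂/n₃ = (g₂/g₃) exp[−(E₂−E₃)/kT] = (2/2) × exp(−(-0.298 eV)/(0.18613 eV)) = (2/2) × exp(1.6010) = 4.96.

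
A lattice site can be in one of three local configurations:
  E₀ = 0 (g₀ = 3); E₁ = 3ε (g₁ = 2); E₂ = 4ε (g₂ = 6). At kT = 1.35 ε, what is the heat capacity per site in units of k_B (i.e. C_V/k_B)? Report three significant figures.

Eᵢ/kT = 0, 2.2222, 2.9630.
Z = Σ gᵢe^(−Eᵢ/kT) = 3·e^(−0) + 2·e^(−2.2222) + 6·e^(−2.9630) = 3.0000 + 0.21674 + 0.30998 = 3.5267.
⟨E⟩ = 0.53595 ε, ⟨E²⟩ = 1.9594 ε².
C_V/k_B = (⟨E²⟩ − ⟨E⟩²)/(kT)² = (1.9594 − 0.28724)/1.8225 = 0.918.

0.918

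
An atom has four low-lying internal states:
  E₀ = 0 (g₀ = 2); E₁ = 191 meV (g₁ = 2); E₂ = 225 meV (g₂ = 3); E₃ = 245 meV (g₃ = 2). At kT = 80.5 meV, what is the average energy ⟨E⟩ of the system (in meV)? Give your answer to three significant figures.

Eᵢ/kT = 0, 2.3727, 2.7950, 3.0435.
Z = Σ gᵢe^(−Eᵢ/kT) = 2·e^(−0) + 2·e^(−2.3727) + 3·e^(−2.7950) + 2·e^(−3.0435) = 2.0000 + 0.18646 + 0.18334 + 0.095336 = 2.4651.
⟨E⟩ = Σ Eᵢ gᵢe^(−Eᵢ/kT) / Z = (0·2.0000 + 191·0.18646 + 225·0.18334 + 245·0.095336) / 2.4651 = 40.7 meV.

40.7 meV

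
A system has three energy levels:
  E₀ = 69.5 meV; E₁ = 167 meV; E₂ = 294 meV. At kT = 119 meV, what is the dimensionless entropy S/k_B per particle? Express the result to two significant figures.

0.87

Eᵢ/kT = 0.5840, 1.403, 2.471.
Z = Σ e^(−Eᵢ/kT) = e^(−0.5840) + e^(−1.403) + e^(−2.471) = 0.5577 + 0.2459 + 0.08450 = 0.8881.
⟨E⟩ = Σ EᵢPᵢ = 117.9 meV.
S/k_B = ln Z + ⟨E⟩/kT = ln(0.8881) + 117.9/119 = -0.1187 + 0.9908 = 0.87.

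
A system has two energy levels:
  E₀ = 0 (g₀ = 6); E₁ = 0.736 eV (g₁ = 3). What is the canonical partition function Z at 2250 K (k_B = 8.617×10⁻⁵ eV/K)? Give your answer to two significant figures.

k_BT = 8.617×10⁻⁵ × 2250 K = 0.1939 eV.
Eᵢ/kT = 0, 3.796.
Z = Σ gᵢe^(−Eᵢ/kT) = 6·e^(−0) + 3·e^(−3.796) = 6.000 + 0.06738 = 6.067.

Z = 6.1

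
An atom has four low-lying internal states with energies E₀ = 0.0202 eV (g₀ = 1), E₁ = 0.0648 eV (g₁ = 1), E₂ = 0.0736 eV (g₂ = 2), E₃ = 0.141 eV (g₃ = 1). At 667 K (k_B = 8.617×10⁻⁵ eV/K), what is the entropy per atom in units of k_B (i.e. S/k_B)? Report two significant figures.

k_BT = 8.617×10⁻⁵ × 667 K = 0.05748 eV.
Eᵢ/kT = 0.3514, 1.127, 1.280, 2.453.
Z = Σ gᵢe^(−Eᵢ/kT) = 1·e^(−0.3514) + 1·e^(−1.127) + 2·e^(−1.280) + 1·e^(−2.453) = 0.7037 + 0.3240 + 0.5561 + 0.08604 = 1.670.
⟨E⟩ = Σ EᵢPᵢ = 0.05286 eV.
S/k_B = ln Z + ⟨E⟩/kT = ln(1.670) + 0.05286/0.05748 = 0.5128 + 0.9196 = 1.4.

1.4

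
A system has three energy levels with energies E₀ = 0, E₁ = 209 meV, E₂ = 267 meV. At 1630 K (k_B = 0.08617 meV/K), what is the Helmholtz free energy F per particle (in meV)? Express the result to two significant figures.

k_BT = 0.08617 × 1630 K = 140.5 meV.
Eᵢ/kT = 0, 1.488, 1.900.
Z = Σ e^(−Eᵢ/kT) = e^(−0) + e^(−1.488) + e^(−1.900) = 1.000 + 0.2258 + 0.1496 = 1.375.
F = −kT ln Z = −140.5 × ln(1.375) = −140.5 × 0.3185 = -45 meV.

-45 meV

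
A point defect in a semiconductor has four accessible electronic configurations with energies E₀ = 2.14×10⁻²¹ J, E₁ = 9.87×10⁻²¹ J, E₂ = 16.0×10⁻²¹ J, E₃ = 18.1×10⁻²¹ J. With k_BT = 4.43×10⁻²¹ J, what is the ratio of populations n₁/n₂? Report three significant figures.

3.99

n₁/n₂ = exp[−(E₁−E₂)/kT] = exp(−(-6.13 ×10⁻²¹ J)/(4.43 ×10⁻²¹ J)) = exp(1.3837) = 3.99.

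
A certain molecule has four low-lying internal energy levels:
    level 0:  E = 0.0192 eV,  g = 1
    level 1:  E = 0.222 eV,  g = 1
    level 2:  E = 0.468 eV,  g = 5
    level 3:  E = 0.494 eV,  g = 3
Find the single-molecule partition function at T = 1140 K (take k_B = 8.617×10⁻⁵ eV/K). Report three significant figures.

k_BT = 8.617×10⁻⁵ × 1140 K = 0.098234 eV.
Eᵢ/kT = 0.19545, 2.2599, 4.7641, 5.0288.
Z = Σ gᵢe^(−Eᵢ/kT) = 1·e^(−0.19545) + 1·e^(−2.2599) + 5·e^(−4.7641) + 3·e^(−5.0288) = 0.82246 + 0.10436 + 0.042653 + 0.019640 = 0.98911.

Z = 0.989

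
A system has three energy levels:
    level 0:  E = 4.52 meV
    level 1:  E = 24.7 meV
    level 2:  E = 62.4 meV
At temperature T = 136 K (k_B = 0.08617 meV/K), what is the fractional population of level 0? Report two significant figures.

k_BT = 0.08617 × 136 K = 11.72 meV.
Eᵢ/kT = 0.3857, 2.108, 5.324.
Z = Σ e^(−Eᵢ/kT) = e^(−0.3857) + e^(−2.108) + e^(−5.324) = 0.6800 + 0.1215 + 0.004873 = 0.8064.
P₀ = e^(−E₀/kT) / Z = 0.6800/0.8064 = 0.84.

0.84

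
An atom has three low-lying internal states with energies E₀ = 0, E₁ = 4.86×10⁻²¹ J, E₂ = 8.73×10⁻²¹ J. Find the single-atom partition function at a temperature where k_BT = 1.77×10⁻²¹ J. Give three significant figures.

Z = 1.07

Eᵢ/kT = 0, 2.7458, 4.9322.
Z = Σ e^(−Eᵢ/kT) = e^(−0) + e^(−2.7458) + e^(−4.9322) = 1.0000 + 0.064197 + 0.0072106 = 1.0714.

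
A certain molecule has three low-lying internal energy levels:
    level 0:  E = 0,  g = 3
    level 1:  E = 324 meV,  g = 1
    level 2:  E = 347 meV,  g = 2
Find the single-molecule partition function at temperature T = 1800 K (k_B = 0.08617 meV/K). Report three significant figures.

k_BT = 0.08617 × 1800 K = 155.11 meV.
Eᵢ/kT = 0, 2.0888, 2.2371.
Z = Σ gᵢe^(−Eᵢ/kT) = 3·e^(−0) + 1·e^(−2.0888) + 2·e^(−2.2371) = 3.0000 + 0.12384 + 0.21354 = 3.3374.

Z = 3.34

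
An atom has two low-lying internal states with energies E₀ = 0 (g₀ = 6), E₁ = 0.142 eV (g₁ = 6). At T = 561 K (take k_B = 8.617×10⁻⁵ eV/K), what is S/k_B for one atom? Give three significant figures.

1.99

k_BT = 8.617×10⁻⁵ × 561 K = 0.048341 eV.
Eᵢ/kT = 0, 2.9375.
Z = Σ gᵢe^(−Eᵢ/kT) = 6·e^(−0) + 6·e^(−2.9375) = 6.0000 + 0.31799 = 6.3180.
⟨E⟩ = Σ EᵢPᵢ = 0.0071470 eV.
S/k_B = ln Z + ⟨E⟩/kT = ln(6.3180) + 0.0071470/0.048341 = 1.8434 + 0.14785 = 1.99.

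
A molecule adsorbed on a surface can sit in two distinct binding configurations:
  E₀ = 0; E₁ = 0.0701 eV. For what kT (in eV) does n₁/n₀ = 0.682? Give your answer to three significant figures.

n₁/n₀ = exp[−(E₁−E₀)/kT] = 0.682.
⇒ (E₁−E₀)/kT = ln(1/0.682) = ln(1.4663) = 0.38274.
kT = 0.0701 eV / 0.38274 = 0.183 eV.

0.183 eV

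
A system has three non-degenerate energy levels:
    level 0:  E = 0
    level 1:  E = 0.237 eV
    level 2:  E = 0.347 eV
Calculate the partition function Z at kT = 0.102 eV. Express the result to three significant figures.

Eᵢ/kT = 0, 2.3235, 3.4020.
Z = Σ e^(−Eᵢ/kT) = e^(−0) + e^(−2.3235) + e^(−3.4020) = 1.0000 + 0.097930 + 0.033307 = 1.1312.

Z = 1.13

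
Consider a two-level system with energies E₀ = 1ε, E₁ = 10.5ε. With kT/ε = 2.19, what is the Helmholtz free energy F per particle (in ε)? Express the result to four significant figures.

Eᵢ/kT = 0.456621, 4.79452.
Z = Σ e^(−Eᵢ/kT) = e^(−0.456621) + e^(−4.79452) = 0.633420 + 0.00827497 = 0.641695.
F = −kT ln Z = −2.19 × ln(0.641695) = −2.19 × -0.443642 = 0.9716 ε.

0.9716 ε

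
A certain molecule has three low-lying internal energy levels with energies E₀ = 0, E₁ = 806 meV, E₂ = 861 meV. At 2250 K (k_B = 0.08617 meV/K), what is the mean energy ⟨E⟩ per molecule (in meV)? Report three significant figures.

22.2 meV

k_BT = 0.08617 × 2250 K = 193.88 meV.
Eᵢ/kT = 0, 4.1572, 4.4409.
Z = Σ e^(−Eᵢ/kT) = e^(−0) + e^(−4.1572) + e^(−4.4409) = 1.0000 + 0.015651 + 0.011785 = 1.0274.
⟨E⟩ = Σ Eᵢ e^(−Eᵢ/kT) / Z = (0·1.0000 + 806·0.015651 + 861·0.011785) / 1.0274 = 22.2 meV.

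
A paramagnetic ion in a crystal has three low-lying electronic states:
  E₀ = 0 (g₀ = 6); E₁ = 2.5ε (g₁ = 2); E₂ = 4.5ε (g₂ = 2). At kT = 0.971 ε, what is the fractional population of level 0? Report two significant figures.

0.97

Eᵢ/kT = 0, 2.575, 4.634.
Z = Σ gᵢe^(−Eᵢ/kT) = 6·e^(−0) + 2·e^(−2.575) + 2·e^(−4.634) = 6.000 + 0.1523 + 0.01943 = 6.172.
P₀ = g₀ e^(−E₀/kT) / Z = 6.000/6.172 = 0.97.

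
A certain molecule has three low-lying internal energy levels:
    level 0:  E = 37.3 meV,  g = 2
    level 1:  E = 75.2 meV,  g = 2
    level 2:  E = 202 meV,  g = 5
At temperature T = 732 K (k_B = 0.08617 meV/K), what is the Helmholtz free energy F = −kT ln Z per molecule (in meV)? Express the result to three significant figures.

-41.1 meV

k_BT = 0.08617 × 732 K = 63.076 meV.
Eᵢ/kT = 0.59135, 1.1922, 3.2025.
Z = Σ gᵢe^(−Eᵢ/kT) = 2·e^(−0.59135) + 2·e^(−1.1922) + 5·e^(−3.2025) = 1.1072 + 0.60711 + 0.20330 = 1.9176.
F = −kT ln Z = −63.076 × ln(1.9176) = −63.076 × 0.65107 = -41.1 meV.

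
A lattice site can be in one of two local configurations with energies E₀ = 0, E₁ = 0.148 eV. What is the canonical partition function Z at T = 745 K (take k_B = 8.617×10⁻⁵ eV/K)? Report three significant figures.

Z = 1.10

k_BT = 8.617×10⁻⁵ × 745 K = 0.064197 eV.
Eᵢ/kT = 0, 2.3054.
Z = Σ e^(−Eᵢ/kT) = e^(−0) + e^(−2.3054) = 1.0000 + 0.099719 = 1.0997.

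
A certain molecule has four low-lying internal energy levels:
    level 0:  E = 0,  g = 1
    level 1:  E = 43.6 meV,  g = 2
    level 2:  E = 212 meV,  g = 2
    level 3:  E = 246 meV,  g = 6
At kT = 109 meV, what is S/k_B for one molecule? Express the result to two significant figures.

Eᵢ/kT = 0, 0.4000, 1.945, 2.257.
Z = Σ gᵢe^(−Eᵢ/kT) = 1·e^(−0) + 2·e^(−0.4000) + 2·e^(−1.945) + 6·e^(−2.257) = 1.000 + 1.341 + 0.2860 + 0.6280 = 3.255.
⟨E⟩ = Σ EᵢPᵢ = 84.05 meV.
S/k_B = ln Z + ⟨E⟩/kT = ln(3.255) + 84.05/109 = 1.180 + 0.7711 = 2.0.

2.0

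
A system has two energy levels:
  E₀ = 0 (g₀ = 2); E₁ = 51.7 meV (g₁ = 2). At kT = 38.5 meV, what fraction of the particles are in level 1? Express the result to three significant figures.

Eᵢ/kT = 0, 1.3429.
Z = Σ gᵢe^(−Eᵢ/kT) = 2·e^(−0) + 2·e^(−1.3429) = 2.0000 + 0.52217 = 2.5222.
P₁ = g₁ e^(−E₁/kT) / Z = 0.52217/2.5222 = 0.207.

0.207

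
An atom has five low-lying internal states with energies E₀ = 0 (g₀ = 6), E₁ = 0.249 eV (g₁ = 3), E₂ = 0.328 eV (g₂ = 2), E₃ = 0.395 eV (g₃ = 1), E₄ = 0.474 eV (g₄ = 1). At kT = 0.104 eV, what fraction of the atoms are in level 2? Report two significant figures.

0.013

Eᵢ/kT = 0, 2.394, 3.154, 3.798, 4.558.
Z = Σ gᵢe^(−Eᵢ/kT) = 6·e^(−0) + 3·e^(−2.394) + 2·e^(−3.154) + 1·e^(−3.798) + 1·e^(−4.558) = 6.000 + 0.2738 + 0.08536 + 0.02242 + 0.01048 = 6.392.
P₂ = g₂ e^(−E₂/kT) / Z = 0.08536/6.392 = 0.013.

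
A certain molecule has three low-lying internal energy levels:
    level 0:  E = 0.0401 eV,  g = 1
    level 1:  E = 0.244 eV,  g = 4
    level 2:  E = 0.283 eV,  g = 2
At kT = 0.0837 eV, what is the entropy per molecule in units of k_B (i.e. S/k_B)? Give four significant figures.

Eᵢ/kT = 0.479092, 2.91517, 3.38112.
Z = Σ gᵢe^(−Eᵢ/kT) = 1·e^(−0.479092) + 4·e^(−2.91517) + 2·e^(−3.38112) = 0.619346 + 0.216779 + 0.0680187 = 0.904144.
⟨E⟩ = Σ EᵢPᵢ = 0.107261 eV.
S/k_B = ln Z + ⟨E⟩/kT = ln(0.904144) + 0.107261/0.0837 = -0.100767 + 1.28149 = 1.181.

1.181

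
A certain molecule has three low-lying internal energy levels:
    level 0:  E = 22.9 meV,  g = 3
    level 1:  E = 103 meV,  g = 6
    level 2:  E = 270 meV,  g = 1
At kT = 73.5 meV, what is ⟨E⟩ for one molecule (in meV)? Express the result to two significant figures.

Eᵢ/kT = 0.3116, 1.401, 3.673.
Z = Σ gᵢe^(−Eᵢ/kT) = 3·e^(−0.3116) + 6·e^(−1.401) + 1·e^(−3.673) = 2.197 + 1.478 + 0.02540 = 3.700.
⟨E⟩ = Σ Eᵢ gᵢe^(−Eᵢ/kT) / Z = (22.9·2.197 + 103·1.478 + 270·0.02540) / 3.700 = 57 meV.

57 meV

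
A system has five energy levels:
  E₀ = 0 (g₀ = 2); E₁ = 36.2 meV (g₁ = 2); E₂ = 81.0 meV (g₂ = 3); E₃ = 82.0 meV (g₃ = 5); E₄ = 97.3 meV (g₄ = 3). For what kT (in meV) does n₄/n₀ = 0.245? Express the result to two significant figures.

n₄/n₀ = (g₄/g₀) exp[−(E₄−E₀)/kT] = 0.245.
⇒ (E₄−E₀)/kT = ln((3/2)/0.245) = ln(6.122) = 1.812.
kT = 97.3 meV / 1.812 = 54 meV.

54 meV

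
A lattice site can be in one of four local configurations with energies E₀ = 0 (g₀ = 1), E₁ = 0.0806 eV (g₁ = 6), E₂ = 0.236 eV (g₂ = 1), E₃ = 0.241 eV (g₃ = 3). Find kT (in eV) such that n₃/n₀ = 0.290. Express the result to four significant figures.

0.1031 eV

n₃/n₀ = (g₃/g₀) exp[−(E₃−E₀)/kT] = 0.290.
⇒ (E₃−E₀)/kT = ln((3/1)/0.290) = ln(10.3448) = 2.33648.
kT = 0.241 eV / 2.33648 = 0.1031 eV.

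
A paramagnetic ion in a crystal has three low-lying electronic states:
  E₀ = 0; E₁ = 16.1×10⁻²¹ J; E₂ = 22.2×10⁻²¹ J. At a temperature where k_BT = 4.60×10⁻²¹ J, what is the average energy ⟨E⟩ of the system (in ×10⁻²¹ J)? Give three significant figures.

0.640 ×10⁻²¹ J

Eᵢ/kT = 0, 3.5000, 4.8261.
Z = Σ e^(−Eᵢ/kT) = e^(−0) + e^(−3.5000) + e^(−4.8261) = 1.0000 + 0.030197 + 0.0080177 = 1.0382.
⟨E⟩ = Σ Eᵢ e^(−Eᵢ/kT) / Z = (0·1.0000 + 16.1·0.030197 + 22.2·0.0080177) / 1.0382 = 0.640 ×10⁻²¹ J.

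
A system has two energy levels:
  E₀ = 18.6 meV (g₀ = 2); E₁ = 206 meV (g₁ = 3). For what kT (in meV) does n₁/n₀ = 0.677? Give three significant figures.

n₁/n₀ = (g₁/g₀) exp[−(E₁−E₀)/kT] = 0.677.
⇒ (E₁−E₀)/kT = ln((3/2)/0.677) = ln(2.2157) = 0.79557.
kT = 187.4 meV / 0.79557 = 236 meV.

236 meV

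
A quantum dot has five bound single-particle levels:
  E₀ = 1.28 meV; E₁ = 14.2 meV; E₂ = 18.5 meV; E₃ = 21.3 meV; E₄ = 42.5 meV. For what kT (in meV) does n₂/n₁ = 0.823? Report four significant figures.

n₂/n₁ = exp[−(E₂−E₁)/kT] = 0.823.
⇒ (E₂−E₁)/kT = ln(1/0.823) = ln(1.21507) = 0.194802.
kT = 4.3 meV / 0.194802 = 22.07 meV.

22.07 meV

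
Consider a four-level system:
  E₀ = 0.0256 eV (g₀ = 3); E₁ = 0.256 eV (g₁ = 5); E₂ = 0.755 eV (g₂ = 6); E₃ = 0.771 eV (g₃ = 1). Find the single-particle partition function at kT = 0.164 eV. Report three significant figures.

Eᵢ/kT = 0.15610, 1.5610, 4.6037, 4.7012.
Z = Σ gᵢe^(−Eᵢ/kT) = 3·e^(−0.15610) + 5·e^(−1.5610) + 6·e^(−4.6037) + 1·e^(−4.7012) = 2.5664 + 1.0496 + 0.060088 + 0.0090844 = 3.6852.

Z = 3.69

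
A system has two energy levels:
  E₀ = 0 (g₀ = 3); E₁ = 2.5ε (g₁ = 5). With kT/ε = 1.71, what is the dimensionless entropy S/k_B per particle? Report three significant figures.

Eᵢ/kT = 0, 1.4620.
Z = Σ gᵢe^(−Eᵢ/kT) = 3·e^(−0) + 5·e^(−1.4620) = 3.0000 + 1.1589 = 4.1589.
⟨E⟩ = Σ EᵢPᵢ = 0.69664 ε.
S/k_B = ln Z + ⟨E⟩/kT = ln(4.1589) + 0.69664/1.71 = 1.4253 + 0.40739 = 1.83.

1.83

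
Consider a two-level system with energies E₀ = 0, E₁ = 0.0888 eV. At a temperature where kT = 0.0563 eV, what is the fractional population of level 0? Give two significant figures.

Eᵢ/kT = 0, 1.577.
Z = Σ e^(−Eᵢ/kT) = e^(−0) + e^(−1.577) = 1.000 + 0.2066 = 1.207.
P₀ = e^(−E₀/kT) / Z = 1.000/1.207 = 0.83.

0.83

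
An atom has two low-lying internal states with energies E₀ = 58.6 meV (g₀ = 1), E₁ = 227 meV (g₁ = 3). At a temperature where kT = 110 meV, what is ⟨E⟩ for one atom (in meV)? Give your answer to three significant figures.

125 meV

Eᵢ/kT = 0.53273, 2.0636.
Z = Σ gᵢe^(−Eᵢ/kT) = 1·e^(−0.53273) + 3·e^(−2.0636) = 0.58700 + 0.38099 = 0.96799.
⟨E⟩ = Σ Eᵢ gᵢe^(−Eᵢ/kT) / Z = (58.6·0.58700 + 227·0.38099) / 0.96799 = 125 meV.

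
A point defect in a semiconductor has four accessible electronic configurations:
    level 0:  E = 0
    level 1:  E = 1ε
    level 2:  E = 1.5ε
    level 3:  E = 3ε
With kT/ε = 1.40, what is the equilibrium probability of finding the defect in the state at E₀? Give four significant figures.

Eᵢ/kT = 0, 0.714286, 1.07143, 2.14286.
Z = Σ e^(−Eᵢ/kT) = e^(−0) + e^(−0.714286) + e^(−1.07143) + e^(−2.14286) = 1.00000 + 0.489542 + 0.342518 + 0.117319 = 1.94938.
P₀ = e^(−E₀/kT) / Z = 1.00000/1.94938 = 0.5130.

0.5130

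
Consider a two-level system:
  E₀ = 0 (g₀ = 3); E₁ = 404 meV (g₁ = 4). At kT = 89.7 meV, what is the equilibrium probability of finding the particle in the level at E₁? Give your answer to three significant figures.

0.0145

Eᵢ/kT = 0, 4.5039.
Z = Σ gᵢe^(−Eᵢ/kT) = 3·e^(−0) + 4·e^(−4.5039) = 3.0000 + 0.044263 = 3.0443.
P₁ = g₁ e^(−E₁/kT) / Z = 0.044263/3.0443 = 0.0145.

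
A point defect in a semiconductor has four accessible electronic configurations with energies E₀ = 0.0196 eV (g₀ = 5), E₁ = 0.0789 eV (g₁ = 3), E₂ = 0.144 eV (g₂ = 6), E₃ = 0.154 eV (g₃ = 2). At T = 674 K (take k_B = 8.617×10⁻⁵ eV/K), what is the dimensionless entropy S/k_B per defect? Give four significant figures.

k_BT = 8.617×10⁻⁵ × 674 K = 0.0580786 eV.
Eᵢ/kT = 0.337474, 1.35850, 2.47940, 2.65158.
Z = Σ gᵢe^(−Eᵢ/kT) = 5·e^(−0.337474) + 3·e^(−1.35850) + 6·e^(−2.47940) + 2·e^(−2.65158) = 3.56785 + 0.771138 + 0.502761 + 0.141079 = 4.98283.
⟨E⟩ = Σ EᵢPᵢ = 0.0451343 eV.
S/k_B = ln Z + ⟨E⟩/kT = ln(4.98283) + 0.0451343/0.0580786 = 1.60600 + 0.777124 = 2.383.

2.383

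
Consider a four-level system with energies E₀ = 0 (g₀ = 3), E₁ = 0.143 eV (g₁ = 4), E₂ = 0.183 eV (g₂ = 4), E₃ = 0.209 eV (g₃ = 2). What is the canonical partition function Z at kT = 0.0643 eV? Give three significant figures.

Z = 3.74

Eᵢ/kT = 0, 2.2240, 2.8460, 3.2504.
Z = Σ gᵢe^(−Eᵢ/kT) = 3·e^(−0) + 4·e^(−2.2240) + 4·e^(−2.8460) + 2·e^(−3.2504) = 3.0000 + 0.43270 + 0.23230 + 0.077517 = 3.7425.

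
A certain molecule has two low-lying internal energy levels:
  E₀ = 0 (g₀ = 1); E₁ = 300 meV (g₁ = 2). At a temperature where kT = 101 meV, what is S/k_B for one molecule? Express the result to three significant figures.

Eᵢ/kT = 0, 2.9703.
Z = Σ gᵢe^(−Eᵢ/kT) = 1·e^(−0) + 2·e^(−2.9703) = 1.0000 + 0.10258 = 1.1026.
⟨E⟩ = Σ EᵢPᵢ = 27.910 meV.
S/k_B = ln Z + ⟨E⟩/kT = ln(1.1026) + 27.910/101 = 0.097671 + 0.27634 = 0.374.

0.374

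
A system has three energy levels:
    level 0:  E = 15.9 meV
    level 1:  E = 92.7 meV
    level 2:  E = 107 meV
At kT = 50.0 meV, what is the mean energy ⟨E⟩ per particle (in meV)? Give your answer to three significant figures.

38.6 meV

Eᵢ/kT = 0.31800, 1.8540, 2.1400.
Z = Σ e^(−Eᵢ/kT) = e^(−0.31800) + e^(−1.8540) + e^(−2.1400) = 0.72760 + 0.15661 + 0.11765 = 1.0019.
⟨E⟩ = Σ Eᵢ e^(−Eᵢ/kT) / Z = (15.9·0.72760 + 92.7·0.15661 + 107·0.11765) / 1.0019 = 38.6 meV.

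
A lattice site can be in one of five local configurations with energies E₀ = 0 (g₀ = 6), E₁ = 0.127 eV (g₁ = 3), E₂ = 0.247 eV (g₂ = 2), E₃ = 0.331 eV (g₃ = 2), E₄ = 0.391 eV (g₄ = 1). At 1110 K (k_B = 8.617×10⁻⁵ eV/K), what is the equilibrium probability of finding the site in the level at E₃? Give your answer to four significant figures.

k_BT = 8.617×10⁻⁵ × 1110 K = 0.0956487 eV.
Eᵢ/kT = 0, 1.32778, 2.58237, 3.46058, 4.08788.
Z = Σ gᵢe^(−Eᵢ/kT) = 6·e^(−0) + 3·e^(−1.32778) + 2·e^(−2.58237) + 2·e^(−3.46058) + 1·e^(−4.08788) = 6.00000 + 0.795195 + 0.151189 + 0.0628231 + 0.0167748 = 7.02598.
P₃ = g₃ e^(−E₃/kT) / Z = 0.0628231/7.02598 = 0.008942.

0.008942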